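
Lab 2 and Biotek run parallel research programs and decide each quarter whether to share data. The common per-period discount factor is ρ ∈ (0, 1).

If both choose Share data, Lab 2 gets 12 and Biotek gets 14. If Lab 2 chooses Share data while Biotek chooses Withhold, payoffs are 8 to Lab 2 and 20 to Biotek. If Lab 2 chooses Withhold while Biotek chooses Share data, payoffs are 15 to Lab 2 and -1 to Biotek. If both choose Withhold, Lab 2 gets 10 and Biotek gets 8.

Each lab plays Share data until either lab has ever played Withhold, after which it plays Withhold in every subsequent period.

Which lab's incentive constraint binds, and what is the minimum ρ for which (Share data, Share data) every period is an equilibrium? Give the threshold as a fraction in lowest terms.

Lab 2's threshold: (15−12)/(15−10) = 3/5.
Biotek's threshold: (20−14)/(20−8) = 1/2.
3/5 > 1/2, so Lab 2 binds and ρ* = 3/5.

Lab 2; ρ ≥ 3/5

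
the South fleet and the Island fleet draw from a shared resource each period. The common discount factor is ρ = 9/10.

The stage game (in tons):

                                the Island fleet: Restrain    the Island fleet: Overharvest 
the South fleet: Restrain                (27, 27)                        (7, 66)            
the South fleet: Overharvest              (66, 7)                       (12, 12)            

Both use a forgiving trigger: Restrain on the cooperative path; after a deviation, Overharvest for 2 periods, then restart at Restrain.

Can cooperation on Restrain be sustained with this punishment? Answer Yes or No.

No

Comparing payoff streams over the 3 periods until play realigns: cooperate → 27(1+ρ+…+ρ^2); deviate → 66 + 12(ρ+…+ρ^2).
Cooperation is sustained iff (27−12)(ρ+…+ρ^2) ≥ 66−27.
ρ+…+ρ^2 = 9/10·(1−(9/10)^2)/(1−9/10) = 1.7100, and (66−27)/(27−12) = 2.6000.
1.7100 < 2.6000, so cooperation is not sustainable.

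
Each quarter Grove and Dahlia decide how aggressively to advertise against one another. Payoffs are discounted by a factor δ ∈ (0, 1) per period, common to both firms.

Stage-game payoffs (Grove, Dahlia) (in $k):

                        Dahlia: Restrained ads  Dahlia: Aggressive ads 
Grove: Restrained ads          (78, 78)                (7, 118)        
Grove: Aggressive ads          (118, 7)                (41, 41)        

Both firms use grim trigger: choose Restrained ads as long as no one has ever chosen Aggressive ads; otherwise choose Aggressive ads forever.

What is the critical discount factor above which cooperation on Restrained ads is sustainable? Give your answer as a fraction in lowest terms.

40/77

Under grim trigger the critical discount factor is (T−C)/(T−P) with T = 118, C = 78, P = 41.
δ* = (118−78)/(118−41) = 40/77.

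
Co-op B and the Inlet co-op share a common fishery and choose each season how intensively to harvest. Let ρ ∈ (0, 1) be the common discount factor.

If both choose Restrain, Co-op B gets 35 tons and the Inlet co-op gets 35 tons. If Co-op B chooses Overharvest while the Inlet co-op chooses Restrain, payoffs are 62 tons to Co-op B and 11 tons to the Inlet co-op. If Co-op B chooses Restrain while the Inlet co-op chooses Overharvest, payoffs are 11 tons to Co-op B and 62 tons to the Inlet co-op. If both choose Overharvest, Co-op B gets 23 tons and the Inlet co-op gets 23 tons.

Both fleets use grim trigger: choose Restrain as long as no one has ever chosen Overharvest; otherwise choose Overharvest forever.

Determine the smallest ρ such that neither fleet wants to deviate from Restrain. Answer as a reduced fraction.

9/13

35/(1−ρ) ≥ 62 + 23ρ/(1−ρ)
35 ≥ 62 − 39ρ
ρ ≥ 27/39 = 9/13.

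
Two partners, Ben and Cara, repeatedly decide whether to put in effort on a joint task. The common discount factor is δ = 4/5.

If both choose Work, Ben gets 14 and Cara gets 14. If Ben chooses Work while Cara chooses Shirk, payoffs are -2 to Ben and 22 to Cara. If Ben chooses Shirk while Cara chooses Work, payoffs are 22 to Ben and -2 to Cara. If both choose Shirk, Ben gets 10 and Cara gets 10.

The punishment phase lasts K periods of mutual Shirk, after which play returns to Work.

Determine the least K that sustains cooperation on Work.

4

Need Σ_{k=1}^{K} δ^k ≥ (22−14)/(14−10) = 2.0000 at δ = 4/5.
At K = 3 the sum is 1.9520 < 2.0000; at K = 4 it is 2.3616 ≥ 2.0000.
So the minimum punishment length is K = 4.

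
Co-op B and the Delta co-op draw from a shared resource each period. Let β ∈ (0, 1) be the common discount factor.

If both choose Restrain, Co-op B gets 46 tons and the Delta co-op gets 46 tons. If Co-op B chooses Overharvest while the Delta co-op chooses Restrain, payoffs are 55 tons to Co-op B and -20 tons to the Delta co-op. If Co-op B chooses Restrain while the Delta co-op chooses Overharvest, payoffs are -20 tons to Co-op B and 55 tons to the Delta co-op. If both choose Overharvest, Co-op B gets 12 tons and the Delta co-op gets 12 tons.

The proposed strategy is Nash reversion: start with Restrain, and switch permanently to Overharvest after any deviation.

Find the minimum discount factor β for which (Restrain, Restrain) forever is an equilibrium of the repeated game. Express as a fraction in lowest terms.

9/43

46/(1−β) ≥ 55 + 12β/(1−β)
46 ≥ 55 − 43β
β ≥ 9/43.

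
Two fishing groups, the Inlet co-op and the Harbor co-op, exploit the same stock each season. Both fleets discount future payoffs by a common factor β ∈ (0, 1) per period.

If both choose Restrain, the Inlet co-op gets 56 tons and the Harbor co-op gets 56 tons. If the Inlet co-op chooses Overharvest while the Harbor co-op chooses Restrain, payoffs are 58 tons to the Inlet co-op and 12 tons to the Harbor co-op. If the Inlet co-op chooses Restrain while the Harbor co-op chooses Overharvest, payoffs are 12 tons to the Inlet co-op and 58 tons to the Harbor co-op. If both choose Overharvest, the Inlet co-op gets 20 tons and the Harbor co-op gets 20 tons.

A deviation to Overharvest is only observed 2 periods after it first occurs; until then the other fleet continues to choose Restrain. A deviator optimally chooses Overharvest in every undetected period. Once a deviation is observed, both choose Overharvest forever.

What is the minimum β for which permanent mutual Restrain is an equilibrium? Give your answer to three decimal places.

0.229

The best deviation is to choose Overharvest for all 2 undetected periods, earning 58 each, then 20 forever once detected.
Deviation value: 58(1−β^2)/(1−β) + 20β^2/(1−β); cooperation value: 56/(1−β).
IC: 56 ≥ 58(1−β^2) + 20β^2 = 58 − 38β^2.
So β^2 ≥ 2/38 = 1/19, giving β ≥ (1/19)^(1/2) ≈ 0.229.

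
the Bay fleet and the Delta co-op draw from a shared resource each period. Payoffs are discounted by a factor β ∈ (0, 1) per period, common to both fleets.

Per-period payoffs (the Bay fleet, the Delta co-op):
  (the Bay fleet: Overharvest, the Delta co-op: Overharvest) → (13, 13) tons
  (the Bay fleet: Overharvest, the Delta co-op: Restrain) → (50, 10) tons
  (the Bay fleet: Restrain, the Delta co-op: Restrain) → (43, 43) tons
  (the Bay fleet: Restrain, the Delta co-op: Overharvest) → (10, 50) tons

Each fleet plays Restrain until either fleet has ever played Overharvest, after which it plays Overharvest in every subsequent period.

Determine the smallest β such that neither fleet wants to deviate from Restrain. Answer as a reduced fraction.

7/37

Cooperation forever yields 43 each period: 43/(1−β).
Deviating yields 50 once, then 13 forever: 50 + 13β/(1−β).
No profitable deviation requires 43/(1−β) ≥ 50 + 13β/(1−β).
Multiplying by (1−β): 43 ≥ 50(1−β) + 13β = 50 − 37β.
So 37β ≥ 7, i.e. β ≥ 7/37.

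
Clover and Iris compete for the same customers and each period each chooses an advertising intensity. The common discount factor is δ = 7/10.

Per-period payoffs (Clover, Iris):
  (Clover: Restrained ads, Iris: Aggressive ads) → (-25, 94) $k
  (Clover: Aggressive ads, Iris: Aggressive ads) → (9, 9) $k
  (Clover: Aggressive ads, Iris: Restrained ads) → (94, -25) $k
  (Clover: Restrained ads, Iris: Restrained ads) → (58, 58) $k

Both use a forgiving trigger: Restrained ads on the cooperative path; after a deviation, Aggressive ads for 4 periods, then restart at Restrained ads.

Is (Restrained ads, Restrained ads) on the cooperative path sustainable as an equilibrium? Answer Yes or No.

A one-shot deviation gives 94 now, then 9 for 4 periods, then back to 58.
Gain from deviating: (94−58) today; loss: (58−9) in each of the next 4 periods.
No-deviation condition: (58−9)(δ+…+δ^4) ≥ 94−58, i.e. δ+…+δ^4 ≥ 36/49.
At δ = 7/10: δ+…+δ^4 = 1.7731 ≥ 0.7347.
So cooperation is sustainable.

Yes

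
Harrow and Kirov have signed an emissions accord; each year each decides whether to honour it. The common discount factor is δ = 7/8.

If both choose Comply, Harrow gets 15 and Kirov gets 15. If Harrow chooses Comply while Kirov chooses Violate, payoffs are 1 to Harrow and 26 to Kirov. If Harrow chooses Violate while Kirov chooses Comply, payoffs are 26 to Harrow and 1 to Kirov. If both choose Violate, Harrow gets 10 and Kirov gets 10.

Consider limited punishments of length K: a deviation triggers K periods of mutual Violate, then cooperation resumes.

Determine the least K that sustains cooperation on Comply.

3

No profitable deviation requires (15−10)(δ+…+δ^K) ≥ 26−15, i.e. δ+…+δ^K ≥ 11/5 ≈ 2.2000.
With δ = 7/8, the partial sums are K=1: 0.8750, K=2: 1.6406, K=3: 2.3105.
K = 3 is the first length at which the sum reaches 2.2000.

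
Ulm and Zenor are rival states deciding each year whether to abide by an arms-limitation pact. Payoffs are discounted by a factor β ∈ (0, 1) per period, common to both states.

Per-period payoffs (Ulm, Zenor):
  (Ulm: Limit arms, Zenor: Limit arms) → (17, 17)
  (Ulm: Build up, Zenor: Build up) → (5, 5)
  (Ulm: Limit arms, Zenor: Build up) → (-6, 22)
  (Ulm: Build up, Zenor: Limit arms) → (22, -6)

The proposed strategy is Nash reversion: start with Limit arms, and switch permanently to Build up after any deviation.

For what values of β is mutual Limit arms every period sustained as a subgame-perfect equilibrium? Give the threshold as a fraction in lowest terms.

17/(1−β) ≥ 22 + 5β/(1−β)
17 ≥ 22 − 17β
β ≥ 5/17.

5/17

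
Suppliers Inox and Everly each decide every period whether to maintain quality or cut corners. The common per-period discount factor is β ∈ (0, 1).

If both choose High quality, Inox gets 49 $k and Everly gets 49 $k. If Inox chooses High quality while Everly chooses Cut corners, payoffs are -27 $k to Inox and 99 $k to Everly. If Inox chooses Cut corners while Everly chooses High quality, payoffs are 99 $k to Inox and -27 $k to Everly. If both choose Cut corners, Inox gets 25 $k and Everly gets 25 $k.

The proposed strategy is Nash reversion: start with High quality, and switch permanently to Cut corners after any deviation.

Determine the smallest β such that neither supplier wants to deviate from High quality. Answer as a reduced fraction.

25/37

Under grim trigger the critical discount factor is (T−C)/(T−P) with T = 99, C = 49, P = 25.
β* = (99−49)/(99−25) = 50/74 = 25/37.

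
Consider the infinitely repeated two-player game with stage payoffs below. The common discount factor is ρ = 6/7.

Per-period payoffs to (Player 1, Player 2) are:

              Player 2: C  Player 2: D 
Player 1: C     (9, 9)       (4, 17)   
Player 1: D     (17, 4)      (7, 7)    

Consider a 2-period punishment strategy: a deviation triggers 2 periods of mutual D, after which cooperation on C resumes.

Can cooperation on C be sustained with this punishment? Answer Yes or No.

A one-shot deviation gives 17 now, then 7 for 2 periods, then back to 9.
Gain from deviating: (17−9) today; loss: (9−7) in each of the next 2 periods.
No-deviation condition: (9−7)(ρ+…+ρ^2) ≥ 17−9, i.e. ρ+…+ρ^2 ≥ 4.
At ρ = 6/7: ρ+…+ρ^2 = 1.5918 < 4.0000.
So cooperation is not sustainable.

No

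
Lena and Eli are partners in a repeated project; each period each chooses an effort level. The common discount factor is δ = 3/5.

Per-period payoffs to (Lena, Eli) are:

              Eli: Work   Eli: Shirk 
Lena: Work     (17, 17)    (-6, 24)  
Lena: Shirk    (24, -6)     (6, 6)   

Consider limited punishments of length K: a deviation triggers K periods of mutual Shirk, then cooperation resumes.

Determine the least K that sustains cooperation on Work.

No profitable deviation requires (17−6)(δ+…+δ^K) ≥ 24−17, i.e. δ+…+δ^K ≥ 7/11 ≈ 0.6364.
With δ = 3/5, the partial sums are K=1: 0.6000, K=2: 0.9600.
K = 2 is the first length at which the sum reaches 0.6364.

2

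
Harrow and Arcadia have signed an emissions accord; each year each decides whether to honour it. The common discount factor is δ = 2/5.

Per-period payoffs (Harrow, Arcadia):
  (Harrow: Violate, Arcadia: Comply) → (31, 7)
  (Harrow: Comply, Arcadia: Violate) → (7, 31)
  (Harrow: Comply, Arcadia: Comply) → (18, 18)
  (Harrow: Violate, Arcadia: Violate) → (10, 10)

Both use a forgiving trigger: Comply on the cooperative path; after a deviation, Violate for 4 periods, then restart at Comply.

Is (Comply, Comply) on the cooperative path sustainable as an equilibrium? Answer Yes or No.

Comparing payoff streams over the 5 periods until play realigns: cooperate → 18(1+δ+…+δ^4); deviate → 31 + 10(δ+…+δ^4).
Cooperation is sustained iff (18−10)(δ+…+δ^4) ≥ 31−18.
δ+…+δ^4 = 2/5·(1−(2/5)^4)/(1−2/5) = 0.6496, and (31−18)/(18−10) = 1.6250.
0.6496 < 1.6250, so cooperation is not sustainable.

No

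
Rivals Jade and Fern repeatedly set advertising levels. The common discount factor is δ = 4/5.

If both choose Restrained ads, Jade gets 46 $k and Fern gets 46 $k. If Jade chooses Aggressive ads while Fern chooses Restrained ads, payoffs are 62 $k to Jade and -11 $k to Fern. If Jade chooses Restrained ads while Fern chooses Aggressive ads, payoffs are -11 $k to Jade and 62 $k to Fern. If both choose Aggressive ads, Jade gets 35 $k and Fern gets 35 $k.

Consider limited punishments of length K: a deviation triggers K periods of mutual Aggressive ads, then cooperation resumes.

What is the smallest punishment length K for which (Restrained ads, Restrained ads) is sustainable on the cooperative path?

3

IC: δ(1−δ^K)/(1−δ) ≥ (62−46)/(46−35) = 16/11.
With δ = 4/5: need 1 − δ^K ≥ 16/11·(1−4/5)/(4/5), i.e. δ^K ≤ 0.6364.
Since (4/5)^2 = 0.6400 and (4/5)^3 = 0.5120, the smallest such K is 3.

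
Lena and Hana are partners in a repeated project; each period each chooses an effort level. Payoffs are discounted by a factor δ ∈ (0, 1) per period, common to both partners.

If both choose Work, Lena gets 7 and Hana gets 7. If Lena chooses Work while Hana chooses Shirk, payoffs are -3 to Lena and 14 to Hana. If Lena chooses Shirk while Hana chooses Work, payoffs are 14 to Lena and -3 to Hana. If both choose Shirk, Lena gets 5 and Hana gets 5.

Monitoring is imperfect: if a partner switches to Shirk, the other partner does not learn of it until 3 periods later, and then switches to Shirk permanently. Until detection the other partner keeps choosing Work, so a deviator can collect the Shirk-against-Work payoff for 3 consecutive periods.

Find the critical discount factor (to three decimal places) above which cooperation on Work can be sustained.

Deviating for the 3 undetected periods gains 14−7 = 7 per period over cooperation, then loses 7−5 = 2 per period forever once punishment starts.
Gain: 7(1 + δ + … + δ^2); loss: 2·δ^3/(1−δ).
No profitable deviation ⇔ 7(1−δ^3) ≤ 2·δ^3, i.e. δ^3 ≥ 7/(7+2) = 7/9.
Hence δ ≥ (7/9)^(1/3) ≈ 0.920.

0.920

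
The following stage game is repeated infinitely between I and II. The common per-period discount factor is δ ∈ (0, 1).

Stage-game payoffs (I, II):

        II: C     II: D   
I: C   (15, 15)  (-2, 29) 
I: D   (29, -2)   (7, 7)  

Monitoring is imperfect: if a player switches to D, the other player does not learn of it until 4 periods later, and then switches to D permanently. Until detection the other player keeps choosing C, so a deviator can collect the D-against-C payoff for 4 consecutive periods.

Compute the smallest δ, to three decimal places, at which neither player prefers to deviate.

0.893

Deviating for the 4 undetected periods gains 29−15 = 14 per period over cooperation, then loses 15−7 = 8 per period forever once punishment starts.
Gain: 14(1 + δ + … + δ^3); loss: 8·δ^4/(1−δ).
No profitable deviation ⇔ 14(1−δ^4) ≤ 8·δ^4, i.e. δ^4 ≥ 14/(14+8) = 7/11.
Hence δ ≥ (7/11)^(1/4) ≈ 0.893.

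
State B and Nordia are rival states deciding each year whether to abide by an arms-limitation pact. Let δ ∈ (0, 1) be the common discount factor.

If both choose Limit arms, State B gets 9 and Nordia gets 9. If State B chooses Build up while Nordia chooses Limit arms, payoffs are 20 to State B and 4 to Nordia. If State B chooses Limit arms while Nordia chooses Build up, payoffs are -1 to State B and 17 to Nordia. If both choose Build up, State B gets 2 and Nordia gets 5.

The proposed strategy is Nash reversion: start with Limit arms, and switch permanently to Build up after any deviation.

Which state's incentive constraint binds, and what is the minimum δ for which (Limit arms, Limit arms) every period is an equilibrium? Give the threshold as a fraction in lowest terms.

State B's threshold: (20−9)/(20−2) = 11/18.
Nordia's threshold: (17−9)/(17−5) = 2/3.
11/18 < 2/3, so Nordia binds and δ* = 2/3.

Nordia; δ ≥ 2/3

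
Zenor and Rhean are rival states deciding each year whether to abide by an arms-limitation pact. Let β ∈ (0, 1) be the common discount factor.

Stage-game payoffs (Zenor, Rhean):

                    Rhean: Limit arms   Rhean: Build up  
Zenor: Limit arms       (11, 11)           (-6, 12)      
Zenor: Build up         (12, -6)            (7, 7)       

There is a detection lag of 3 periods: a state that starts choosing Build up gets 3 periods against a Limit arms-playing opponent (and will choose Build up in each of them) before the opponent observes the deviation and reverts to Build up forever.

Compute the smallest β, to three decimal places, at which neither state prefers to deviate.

0.585

Deviating for the 3 undetected periods gains 12−11 = 1 per period over cooperation, then loses 11−7 = 4 per period forever once punishment starts.
Gain: 1(1 + β + … + β^2); loss: 4·β^3/(1−β).
No profitable deviation ⇔ 1(1−β^3) ≤ 4·β^3, i.e. β^3 ≥ 1/(1+4) = 1/5.
Hence β ≥ (1/5)^(1/3) ≈ 0.585.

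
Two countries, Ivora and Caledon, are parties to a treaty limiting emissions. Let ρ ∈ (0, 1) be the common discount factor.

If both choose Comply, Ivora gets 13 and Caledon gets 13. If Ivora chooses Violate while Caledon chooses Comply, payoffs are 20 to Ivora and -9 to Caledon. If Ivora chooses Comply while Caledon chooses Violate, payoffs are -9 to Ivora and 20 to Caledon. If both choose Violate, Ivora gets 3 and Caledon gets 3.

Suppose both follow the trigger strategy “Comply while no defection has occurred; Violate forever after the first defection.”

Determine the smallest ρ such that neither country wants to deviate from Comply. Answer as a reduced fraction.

Cooperation forever yields 13 each period: 13/(1−ρ).
Deviating yields 20 once, then 3 forever: 20 + 3ρ/(1−ρ).
No profitable deviation requires 13/(1−ρ) ≥ 20 + 3ρ/(1−ρ).
Multiplying by (1−ρ): 13 ≥ 20(1−ρ) + 3ρ = 20 − 17ρ.
So 17ρ ≥ 7, i.e. ρ ≥ 7/17.

7/17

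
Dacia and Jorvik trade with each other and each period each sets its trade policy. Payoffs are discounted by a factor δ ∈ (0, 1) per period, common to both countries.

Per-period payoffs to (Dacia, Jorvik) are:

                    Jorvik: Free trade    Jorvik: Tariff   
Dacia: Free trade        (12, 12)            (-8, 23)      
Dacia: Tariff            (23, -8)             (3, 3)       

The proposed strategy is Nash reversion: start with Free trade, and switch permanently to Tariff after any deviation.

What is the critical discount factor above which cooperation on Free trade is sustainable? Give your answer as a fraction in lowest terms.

11/20

12/(1−δ) ≥ 23 + 3δ/(1−δ)
12 ≥ 23 − 20δ
δ ≥ 11/20.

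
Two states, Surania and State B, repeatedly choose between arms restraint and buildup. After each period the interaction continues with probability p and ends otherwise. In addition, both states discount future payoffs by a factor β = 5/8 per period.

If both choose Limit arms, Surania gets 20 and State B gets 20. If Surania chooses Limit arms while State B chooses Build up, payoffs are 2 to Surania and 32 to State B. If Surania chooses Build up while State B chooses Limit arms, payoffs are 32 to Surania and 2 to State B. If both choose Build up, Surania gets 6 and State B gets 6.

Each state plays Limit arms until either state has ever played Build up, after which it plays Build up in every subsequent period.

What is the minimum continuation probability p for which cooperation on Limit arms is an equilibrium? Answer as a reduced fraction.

48/65

Expected continuation weight on next period's payoff is β·p = 5/8·p, which plays the role of the discount factor.
Cooperation requires 5/8·p ≥ (32−20)/(32−6) = 6/13, hence p ≥ 48/65.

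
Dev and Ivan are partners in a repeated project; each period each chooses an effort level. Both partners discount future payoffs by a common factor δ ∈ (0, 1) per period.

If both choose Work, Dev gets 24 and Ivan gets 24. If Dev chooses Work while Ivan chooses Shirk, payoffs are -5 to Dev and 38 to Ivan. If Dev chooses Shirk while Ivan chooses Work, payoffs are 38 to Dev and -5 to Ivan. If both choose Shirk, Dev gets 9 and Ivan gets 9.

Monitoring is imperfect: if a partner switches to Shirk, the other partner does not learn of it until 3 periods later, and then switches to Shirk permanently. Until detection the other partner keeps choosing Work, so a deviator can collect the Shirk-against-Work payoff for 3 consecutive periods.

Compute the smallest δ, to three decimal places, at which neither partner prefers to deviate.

The best deviation is to choose Shirk for all 3 undetected periods, earning 38 each, then 9 forever once detected.
Deviation value: 38(1−δ^3)/(1−δ) + 9δ^3/(1−δ); cooperation value: 24/(1−δ).
IC: 24 ≥ 38(1−δ^3) + 9δ^3 = 38 − 29δ^3.
So δ^3 ≥ 14/29, giving δ ≥ (14/29)^(1/3) ≈ 0.784.

0.784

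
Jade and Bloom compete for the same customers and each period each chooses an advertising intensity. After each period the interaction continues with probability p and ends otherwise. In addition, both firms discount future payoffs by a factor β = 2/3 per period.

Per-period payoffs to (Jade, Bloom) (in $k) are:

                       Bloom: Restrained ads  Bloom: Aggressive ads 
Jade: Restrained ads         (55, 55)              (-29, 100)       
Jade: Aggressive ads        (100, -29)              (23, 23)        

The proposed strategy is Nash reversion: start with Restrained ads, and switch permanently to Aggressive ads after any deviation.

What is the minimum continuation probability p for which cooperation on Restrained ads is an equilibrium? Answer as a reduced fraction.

Expected continuation weight on next period's payoff is β·p = 2/3·p, which plays the role of the discount factor.
Cooperation requires 2/3·p ≥ (100−55)/(100−23) = 45/77, hence p ≥ 135/154.

135/154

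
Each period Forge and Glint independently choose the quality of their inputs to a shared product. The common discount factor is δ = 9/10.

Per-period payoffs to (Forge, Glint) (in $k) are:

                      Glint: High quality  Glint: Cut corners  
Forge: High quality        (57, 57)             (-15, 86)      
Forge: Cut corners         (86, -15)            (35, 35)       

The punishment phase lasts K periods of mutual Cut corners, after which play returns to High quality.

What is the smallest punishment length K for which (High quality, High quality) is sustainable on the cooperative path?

IC: δ(1−δ^K)/(1−δ) ≥ (86−57)/(57−35) = 29/22.
With δ = 9/10: need 1 − δ^K ≥ 29/22·(1−9/10)/(9/10), i.e. δ^K ≤ 0.8535.
Since (9/10)^1 = 0.9000 and (9/10)^2 = 0.8100, the smallest such K is 2.

2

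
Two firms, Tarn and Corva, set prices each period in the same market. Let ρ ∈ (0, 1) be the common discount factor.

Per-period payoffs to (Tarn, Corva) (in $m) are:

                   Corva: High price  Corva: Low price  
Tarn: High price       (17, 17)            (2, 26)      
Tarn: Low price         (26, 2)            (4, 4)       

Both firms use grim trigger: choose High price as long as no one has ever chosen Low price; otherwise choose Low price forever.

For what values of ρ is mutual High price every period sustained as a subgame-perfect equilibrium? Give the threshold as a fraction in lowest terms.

9/22

Cooperation forever yields 17 each period: 17/(1−ρ).
Deviating yields 26 once, then 4 forever: 26 + 4ρ/(1−ρ).
No profitable deviation requires 17/(1−ρ) ≥ 26 + 4ρ/(1−ρ).
Multiplying by (1−ρ): 17 ≥ 26(1−ρ) + 4ρ = 26 − 22ρ.
So 22ρ ≥ 9, i.e. ρ ≥ 9/22.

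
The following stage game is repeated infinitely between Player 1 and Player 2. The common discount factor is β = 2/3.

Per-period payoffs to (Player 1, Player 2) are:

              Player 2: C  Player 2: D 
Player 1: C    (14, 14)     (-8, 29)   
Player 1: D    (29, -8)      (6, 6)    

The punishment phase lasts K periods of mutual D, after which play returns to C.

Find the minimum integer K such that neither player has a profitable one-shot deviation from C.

7

IC: β(1−β^K)/(1−β) ≥ (29−14)/(14−6) = 15/8.
With β = 2/3: need 1 − β^K ≥ 15/8·(1−2/3)/(2/3), i.e. β^K ≤ 0.0625.
Since (2/3)^6 = 0.0878 and (2/3)^7 = 0.0585, the smallest such K is 7.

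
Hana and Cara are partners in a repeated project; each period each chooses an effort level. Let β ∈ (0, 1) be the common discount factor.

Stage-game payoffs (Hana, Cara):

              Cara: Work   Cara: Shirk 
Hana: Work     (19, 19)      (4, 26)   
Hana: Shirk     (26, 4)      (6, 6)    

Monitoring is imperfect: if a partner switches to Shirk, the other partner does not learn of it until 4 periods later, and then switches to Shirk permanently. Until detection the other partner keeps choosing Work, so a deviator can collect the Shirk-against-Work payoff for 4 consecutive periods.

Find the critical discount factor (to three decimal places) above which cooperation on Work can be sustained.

0.769

Deviating for the 4 undetected periods gains 26−19 = 7 per period over cooperation, then loses 19−6 = 13 per period forever once punishment starts.
Gain: 7(1 + β + … + β^3); loss: 13·β^4/(1−β).
No profitable deviation ⇔ 7(1−β^4) ≤ 13·β^4, i.e. β^4 ≥ 7/(7+13) = 7/20.
Hence β ≥ (7/20)^(1/4) ≈ 0.769.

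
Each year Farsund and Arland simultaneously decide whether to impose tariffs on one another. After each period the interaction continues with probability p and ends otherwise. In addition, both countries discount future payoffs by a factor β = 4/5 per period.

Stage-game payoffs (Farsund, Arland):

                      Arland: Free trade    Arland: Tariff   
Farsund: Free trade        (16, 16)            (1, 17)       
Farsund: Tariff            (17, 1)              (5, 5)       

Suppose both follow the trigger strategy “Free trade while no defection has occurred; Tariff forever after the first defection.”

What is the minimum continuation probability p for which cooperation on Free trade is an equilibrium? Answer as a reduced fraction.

With continuation probability p and discount β, the effective per-period discount factor is βp.
Grim-trigger IC: βp ≥ (17−16)/(17−5) = 1/12.
So p ≥ (1/12)/(4/5) = 5/48.

5/48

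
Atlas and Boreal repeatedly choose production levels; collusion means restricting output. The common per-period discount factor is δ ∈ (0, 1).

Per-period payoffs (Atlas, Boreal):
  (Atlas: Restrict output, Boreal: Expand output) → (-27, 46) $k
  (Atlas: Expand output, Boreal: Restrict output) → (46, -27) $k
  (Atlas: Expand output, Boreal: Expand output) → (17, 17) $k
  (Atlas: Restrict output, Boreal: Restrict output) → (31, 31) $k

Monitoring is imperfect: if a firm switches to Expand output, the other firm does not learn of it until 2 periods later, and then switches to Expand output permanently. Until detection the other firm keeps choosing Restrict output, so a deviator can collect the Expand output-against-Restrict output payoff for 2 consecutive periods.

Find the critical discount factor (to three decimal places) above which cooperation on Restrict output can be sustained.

A deviator earns 46 for 2 periods, then 17 forever; cooperating earns 31 forever. Multiplying the IC by (1−δ):
31 ≥ 46(1−δ^2) + 17δ^2, so 29·δ^2 ≥ 15 and δ^2 ≥ 15/29.
δ ≥ (15/29)^(1/2) ≈ 0.719.

0.719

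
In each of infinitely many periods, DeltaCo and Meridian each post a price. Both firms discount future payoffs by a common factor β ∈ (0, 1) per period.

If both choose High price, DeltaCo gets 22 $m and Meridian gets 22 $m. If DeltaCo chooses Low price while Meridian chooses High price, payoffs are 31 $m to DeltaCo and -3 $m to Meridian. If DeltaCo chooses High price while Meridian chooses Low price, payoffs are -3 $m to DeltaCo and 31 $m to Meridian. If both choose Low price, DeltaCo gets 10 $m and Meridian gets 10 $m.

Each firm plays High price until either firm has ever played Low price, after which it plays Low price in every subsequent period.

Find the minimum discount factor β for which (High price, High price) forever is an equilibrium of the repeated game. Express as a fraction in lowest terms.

Under grim trigger the critical discount factor is (T−C)/(T−P) with T = 31, C = 22, P = 10.
β* = (31−22)/(31−10) = 9/21 = 3/7.

3/7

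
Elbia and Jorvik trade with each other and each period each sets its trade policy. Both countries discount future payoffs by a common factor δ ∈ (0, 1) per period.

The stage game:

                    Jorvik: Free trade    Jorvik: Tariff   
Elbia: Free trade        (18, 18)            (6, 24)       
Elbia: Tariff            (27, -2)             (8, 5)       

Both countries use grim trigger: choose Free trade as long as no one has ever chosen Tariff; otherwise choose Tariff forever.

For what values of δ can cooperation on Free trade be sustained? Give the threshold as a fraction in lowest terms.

9/19

Elbia's threshold: (27−18)/(27−8) = 9/19.
Jorvik's threshold: (24−18)/(24−5) = 6/19.
9/19 > 6/19, so Elbia binds and δ* = 9/19.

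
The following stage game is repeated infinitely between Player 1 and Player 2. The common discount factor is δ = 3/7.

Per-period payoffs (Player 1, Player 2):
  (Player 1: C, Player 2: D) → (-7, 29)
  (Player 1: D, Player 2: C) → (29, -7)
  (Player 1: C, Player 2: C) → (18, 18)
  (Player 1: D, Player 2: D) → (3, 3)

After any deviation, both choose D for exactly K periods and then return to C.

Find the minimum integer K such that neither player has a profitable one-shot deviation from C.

5

IC: δ(1−δ^K)/(1−δ) ≥ (29−18)/(18−3) = 11/15.
With δ = 3/7: need 1 − δ^K ≥ 11/15·(1−3/7)/(3/7), i.e. δ^K ≤ 0.0222.
Since (3/7)^4 = 0.0337 and (3/7)^5 = 0.0145, the smallest such K is 5.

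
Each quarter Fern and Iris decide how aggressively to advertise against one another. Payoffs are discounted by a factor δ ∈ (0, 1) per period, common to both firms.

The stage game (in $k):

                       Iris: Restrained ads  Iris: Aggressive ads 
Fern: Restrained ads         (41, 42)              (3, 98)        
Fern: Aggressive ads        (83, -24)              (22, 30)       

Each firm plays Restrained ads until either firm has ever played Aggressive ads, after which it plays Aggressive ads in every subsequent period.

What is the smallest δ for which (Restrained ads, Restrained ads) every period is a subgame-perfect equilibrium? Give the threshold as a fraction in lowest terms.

Fern: cooperation gives 41 each period; deviation gives 83 once then 22 forever.
  41/(1−δ) ≥ 83 + 22δ/(1−δ) ⇒ δ ≥ 42/61.
Iris: cooperation gives 42 each period; deviation gives 98 once then 30 forever.
  δ ≥ 56/68 = 14/17.
Both must hold, so the binding constraint is Iris's: δ ≥ 14/17.

14/17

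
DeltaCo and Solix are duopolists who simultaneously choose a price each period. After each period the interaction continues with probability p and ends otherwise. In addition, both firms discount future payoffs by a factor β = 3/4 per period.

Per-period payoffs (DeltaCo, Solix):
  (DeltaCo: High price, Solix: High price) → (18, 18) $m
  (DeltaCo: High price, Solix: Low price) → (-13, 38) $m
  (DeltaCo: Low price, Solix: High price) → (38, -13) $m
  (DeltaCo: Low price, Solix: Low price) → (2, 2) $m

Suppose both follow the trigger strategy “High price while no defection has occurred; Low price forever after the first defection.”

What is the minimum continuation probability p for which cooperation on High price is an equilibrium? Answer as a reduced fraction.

Expected continuation weight on next period's payoff is β·p = 3/4·p, which plays the role of the discount factor.
Cooperation requires 3/4·p ≥ (38−18)/(38−2) = 5/9, hence p ≥ 20/27.

20/27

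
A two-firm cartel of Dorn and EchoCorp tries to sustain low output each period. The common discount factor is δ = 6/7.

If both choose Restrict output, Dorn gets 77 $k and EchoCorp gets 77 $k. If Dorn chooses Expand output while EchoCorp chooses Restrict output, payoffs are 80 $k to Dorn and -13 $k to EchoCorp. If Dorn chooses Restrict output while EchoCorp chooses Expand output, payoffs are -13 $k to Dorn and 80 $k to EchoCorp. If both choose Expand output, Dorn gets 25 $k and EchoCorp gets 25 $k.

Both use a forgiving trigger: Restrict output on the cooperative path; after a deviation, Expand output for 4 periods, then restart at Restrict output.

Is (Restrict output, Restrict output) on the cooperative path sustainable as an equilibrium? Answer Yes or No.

Yes

A one-shot deviation gives 80 now, then 25 for 4 periods, then back to 77.
Gain from deviating: (80−77) today; loss: (77−25) in each of the next 4 periods.
No-deviation condition: (77−25)(δ+…+δ^4) ≥ 80−77, i.e. δ+…+δ^4 ≥ 3/52.
At δ = 6/7: δ+…+δ^4 = 2.7613 ≥ 0.0577.
So cooperation is sustainable.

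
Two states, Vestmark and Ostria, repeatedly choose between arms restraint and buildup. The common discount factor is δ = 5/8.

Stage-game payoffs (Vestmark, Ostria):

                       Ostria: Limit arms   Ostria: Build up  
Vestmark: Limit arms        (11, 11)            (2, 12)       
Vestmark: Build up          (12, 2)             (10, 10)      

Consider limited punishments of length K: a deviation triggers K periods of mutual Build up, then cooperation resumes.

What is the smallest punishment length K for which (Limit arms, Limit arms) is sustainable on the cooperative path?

No profitable deviation requires (11−10)(δ+…+δ^K) ≥ 12−11, i.e. δ+…+δ^K ≥ 1 ≈ 1.0000.
With δ = 5/8, the partial sums are K=1: 0.6250, K=2: 1.0156.
K = 2 is the first length at which the sum reaches 1.0000.

2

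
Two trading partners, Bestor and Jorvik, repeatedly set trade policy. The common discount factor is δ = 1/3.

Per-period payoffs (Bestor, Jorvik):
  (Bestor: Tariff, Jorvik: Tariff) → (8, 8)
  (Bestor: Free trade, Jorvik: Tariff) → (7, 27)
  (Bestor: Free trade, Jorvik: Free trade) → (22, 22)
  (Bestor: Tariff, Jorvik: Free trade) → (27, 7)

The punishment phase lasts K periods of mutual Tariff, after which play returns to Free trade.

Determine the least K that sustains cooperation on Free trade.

2

IC: δ(1−δ^K)/(1−δ) ≥ (27−22)/(22−8) = 5/14.
With δ = 1/3: need 1 − δ^K ≥ 5/14·(1−1/3)/(1/3), i.e. δ^K ≤ 0.2857.
Since (1/3)^1 = 0.3333 and (1/3)^2 = 0.1111, the smallest such K is 2.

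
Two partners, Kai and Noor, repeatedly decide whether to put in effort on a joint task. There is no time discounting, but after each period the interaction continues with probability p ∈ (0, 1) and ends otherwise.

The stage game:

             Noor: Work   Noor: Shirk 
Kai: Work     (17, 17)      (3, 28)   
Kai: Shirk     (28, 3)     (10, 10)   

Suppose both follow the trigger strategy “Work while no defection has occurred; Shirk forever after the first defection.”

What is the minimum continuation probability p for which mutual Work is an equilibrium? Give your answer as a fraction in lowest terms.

11/18

With no time discounting, the continuation probability p plays the role of the discount factor.
Grim-trigger IC: 17/(1−p) ≥ 28 + 10p/(1−p) ⇒ p ≥ (28−17)/(28−10) = 11/18.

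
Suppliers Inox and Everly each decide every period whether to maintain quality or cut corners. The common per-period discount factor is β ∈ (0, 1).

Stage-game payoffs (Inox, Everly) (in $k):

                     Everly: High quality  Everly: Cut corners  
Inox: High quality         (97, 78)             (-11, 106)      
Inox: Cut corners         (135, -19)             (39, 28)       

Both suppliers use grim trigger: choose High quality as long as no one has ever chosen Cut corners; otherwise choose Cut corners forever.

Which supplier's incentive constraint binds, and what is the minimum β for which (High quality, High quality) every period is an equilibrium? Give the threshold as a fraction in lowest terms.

Inox; β ≥ 19/48

Inox: cooperation gives 97 each period; deviation gives 135 once then 39 forever.
  97/(1−β) ≥ 135 + 39β/(1−β) ⇒ β ≥ 38/96 = 19/48.
Everly: cooperation gives 78 each period; deviation gives 106 once then 28 forever.
  β ≥ 28/78 = 14/39.
Both must hold, so the binding constraint is Inox's: β ≥ 19/48.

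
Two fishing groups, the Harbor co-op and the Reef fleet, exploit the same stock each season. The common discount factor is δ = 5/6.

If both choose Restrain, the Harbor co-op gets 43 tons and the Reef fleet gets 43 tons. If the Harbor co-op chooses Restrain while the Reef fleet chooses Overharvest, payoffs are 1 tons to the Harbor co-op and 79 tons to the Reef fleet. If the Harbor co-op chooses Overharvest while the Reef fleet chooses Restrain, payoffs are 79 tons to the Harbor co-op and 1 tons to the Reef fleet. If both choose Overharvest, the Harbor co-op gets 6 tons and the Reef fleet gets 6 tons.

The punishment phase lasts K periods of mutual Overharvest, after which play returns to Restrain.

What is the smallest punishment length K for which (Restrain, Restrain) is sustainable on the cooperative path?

2

Need Σ_{k=1}^{K} δ^k ≥ (79−43)/(43−6) = 0.9730 at δ = 5/6.
At K = 1 the sum is 0.8333 < 0.9730; at K = 2 it is 1.5278 ≥ 0.9730.
So the minimum punishment length is K = 2.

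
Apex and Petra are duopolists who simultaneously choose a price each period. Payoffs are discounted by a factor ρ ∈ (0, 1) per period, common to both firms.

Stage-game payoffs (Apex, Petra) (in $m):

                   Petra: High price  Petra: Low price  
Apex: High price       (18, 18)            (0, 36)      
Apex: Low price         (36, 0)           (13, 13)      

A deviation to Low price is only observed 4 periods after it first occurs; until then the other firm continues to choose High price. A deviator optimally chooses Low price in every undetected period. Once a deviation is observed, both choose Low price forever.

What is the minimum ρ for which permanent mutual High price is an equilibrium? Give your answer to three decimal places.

0.941

Deviating for the 4 undetected periods gains 36−18 = 18 per period over cooperation, then loses 18−13 = 5 per period forever once punishment starts.
Gain: 18(1 + ρ + … + ρ^3); loss: 5·ρ^4/(1−ρ).
No profitable deviation ⇔ 18(1−ρ^4) ≤ 5·ρ^4, i.e. ρ^4 ≥ 18/(18+5) = 18/23.
Hence ρ ≥ (18/23)^(1/4) ≈ 0.941.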